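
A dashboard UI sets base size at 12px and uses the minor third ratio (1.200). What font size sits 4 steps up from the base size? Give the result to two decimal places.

12.0 × 1.200⁴ = 12.0 × 2.07360 ≈ 24.88

24.88px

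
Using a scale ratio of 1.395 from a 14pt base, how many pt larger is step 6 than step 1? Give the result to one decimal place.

Step 1: 14.0 × 1.395 = 19.530pt
Step 6: 14.0 × 1.395⁶ = 103.175pt
Difference: 103.175 − 19.530 = 83.645pt

83.6pt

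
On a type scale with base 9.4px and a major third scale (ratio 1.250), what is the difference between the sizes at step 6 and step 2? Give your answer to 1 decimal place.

21.2px

Step 2: 9.4 × 1.250² = 14.688px
Step 6: 9.4 × 1.250⁶ = 35.858px
Difference: 35.858 − 14.688 = 21.170px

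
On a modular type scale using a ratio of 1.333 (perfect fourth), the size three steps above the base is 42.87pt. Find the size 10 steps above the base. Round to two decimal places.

320.60pt

42.87 × 1.333⁷ = 42.87 × 7.47844 ≈ 320.601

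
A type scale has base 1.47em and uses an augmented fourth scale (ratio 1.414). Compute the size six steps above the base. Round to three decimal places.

1.47 × 1.414⁶ = 1.47 × 7.99275 ≈ 11.749

11.749em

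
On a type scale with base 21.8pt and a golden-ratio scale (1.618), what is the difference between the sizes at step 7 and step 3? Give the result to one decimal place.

Step 3: 21.8 × 1.618³ = 92.340pt
Step 7: 21.8 × 1.618⁷ = 632.858pt
Difference: 632.858 − 92.340 = 540.518pt

540.5pt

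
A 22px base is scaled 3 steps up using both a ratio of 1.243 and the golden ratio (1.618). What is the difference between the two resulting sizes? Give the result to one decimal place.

50.9px

At 1.243: 22.0 × 1.243³ = 42.251px
Golden ratio: 22.0 × 1.618³ = 93.188px
Difference: 93.188 − 42.251 = 50.937px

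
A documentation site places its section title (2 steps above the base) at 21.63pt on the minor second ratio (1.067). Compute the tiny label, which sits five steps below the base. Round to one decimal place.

The gap is -5 − (2) = -7 steps, so the factor is 1.067^-7.
21.63 ÷ 1.067⁷ = 21.63 ÷ 1.57453 ≈ 13.737

13.7pt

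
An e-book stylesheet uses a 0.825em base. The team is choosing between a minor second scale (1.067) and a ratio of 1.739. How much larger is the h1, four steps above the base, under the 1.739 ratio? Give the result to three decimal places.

Minor second: 0.825 × 1.067⁴ = 1.06933em
At 1.739: 0.825 × 1.739⁴ = 7.54488em
Difference: 7.54488 − 1.06933 = 6.47555em

6.476em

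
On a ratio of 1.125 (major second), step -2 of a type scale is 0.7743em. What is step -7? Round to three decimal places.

The gap is -7 − (-2) = -5 steps, so the factor is 1.125^-5.
0.7743 ÷ 1.125⁵ = 0.7743 ÷ 1.80203 ≈ 0.430

0.430em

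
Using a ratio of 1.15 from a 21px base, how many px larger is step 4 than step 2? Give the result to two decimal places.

Step 2: 21.0 × 1.15² = 27.7725px
Step 4: 21.0 × 1.15⁴ = 36.7291px
Difference: 36.7291 − 27.7725 = 8.9566px

8.96px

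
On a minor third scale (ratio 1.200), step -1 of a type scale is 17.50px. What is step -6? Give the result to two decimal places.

Moving from step -1 to step -6 is 5 steps down, so divide by r⁵.
17.50 ÷ 1.200⁵ = 17.50 ÷ 2.48832 ≈ 7.033

7.03px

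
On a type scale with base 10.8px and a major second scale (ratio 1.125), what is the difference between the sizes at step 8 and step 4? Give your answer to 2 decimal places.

Step 4: 10.8 × 1.125⁴ = 17.2995px
Step 8: 10.8 × 1.125⁸ = 27.7105px
Difference: 27.7105 − 17.2995 = 10.4110px

10.41px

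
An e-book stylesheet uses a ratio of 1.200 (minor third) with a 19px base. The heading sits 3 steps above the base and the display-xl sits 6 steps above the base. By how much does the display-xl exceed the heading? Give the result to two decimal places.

23.90px

Step 3: 19.0 × 1.200³ = 32.8320px
Step 6: 19.0 × 1.200⁶ = 56.7337px
Difference: 56.7337 − 32.8320 = 23.9017px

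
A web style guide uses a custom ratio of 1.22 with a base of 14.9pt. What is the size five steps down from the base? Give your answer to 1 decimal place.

5.5pt

14.9 ÷ 1.22⁵ = 14.9 ÷ 2.70271 ≈ 5.51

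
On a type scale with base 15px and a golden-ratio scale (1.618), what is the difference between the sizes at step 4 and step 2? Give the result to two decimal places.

63.53px

Step 2: 15.0 × 1.618² = 39.2689px
Step 4: 15.0 × 1.618⁴ = 102.8029px
Difference: 102.8029 − 39.2689 = 63.5340px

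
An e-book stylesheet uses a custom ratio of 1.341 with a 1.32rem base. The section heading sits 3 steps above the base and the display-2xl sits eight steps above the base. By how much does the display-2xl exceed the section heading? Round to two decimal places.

Step 3: 1.32 × 1.341³ = 3.1832rem
Step 8: 1.32 × 1.341⁸ = 13.8040rem
Difference: 13.8040 − 3.1832 = 10.6208rem

10.62rem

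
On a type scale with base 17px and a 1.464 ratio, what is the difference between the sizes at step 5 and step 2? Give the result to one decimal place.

Step 2: 17.0 × 1.464² = 36.436px
Step 5: 17.0 × 1.464⁵ = 114.328px
Difference: 114.328 − 36.436 = 77.892px

77.9px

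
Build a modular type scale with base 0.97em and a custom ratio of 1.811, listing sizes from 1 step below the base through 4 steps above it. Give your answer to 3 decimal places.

0.536em, 0.970em, 1.757em, 3.181em, 5.761em, 10.434em

Step -1: 0.97 ÷ 1.811 = 0.536
Step 0: 0.97em
Step 1: 0.97 × 1.811 = 1.757
Step 2: 0.97 × 1.811² = 3.181
Step 3: 0.97 × 1.811³ = 5.761
Step 4: 0.97 × 1.811⁴ = 10.434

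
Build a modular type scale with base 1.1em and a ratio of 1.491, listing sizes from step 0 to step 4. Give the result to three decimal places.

Step 0: 1.1em
Step 1: 1.1 × 1.491 = 1.640
Step 2: 1.1 × 1.491² = 2.445
Step 3: 1.1 × 1.491³ = 3.646
Step 4: 1.1 × 1.491⁴ = 5.436

1.100em, 1.640em, 2.445em, 3.646em, 5.436em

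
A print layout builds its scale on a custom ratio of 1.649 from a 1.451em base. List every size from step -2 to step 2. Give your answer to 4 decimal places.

0.5336em, 0.8799em, 1.4510em, 2.3927em, 3.9456em

Step -2: 1.451 ÷ 1.649² = 0.5336
Step -1: 1.451 ÷ 1.649 = 0.8799
Step 0: 1.451em
Step 1: 1.451 × 1.649 = 2.3927
Step 2: 1.451 × 1.649² = 3.9456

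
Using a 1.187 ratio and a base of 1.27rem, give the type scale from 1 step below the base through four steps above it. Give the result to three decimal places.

Step -1: 1.27 ÷ 1.187 = 1.070
Step 0: 1.27rem
Step 1: 1.27 × 1.187 = 1.507
Step 2: 1.27 × 1.187² = 1.789
Step 3: 1.27 × 1.187³ = 2.124
Step 4: 1.27 × 1.187⁴ = 2.521

1.070rem, 1.270rem, 1.507rem, 1.789rem, 2.124rem, 2.521rem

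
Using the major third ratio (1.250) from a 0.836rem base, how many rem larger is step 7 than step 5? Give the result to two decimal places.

Step 5: 0.836 × 1.250⁵ = 2.5513rem
Step 7: 0.836 × 1.250⁷ = 3.9864rem
Difference: 3.9864 − 2.5513 = 1.4351rem

1.44rem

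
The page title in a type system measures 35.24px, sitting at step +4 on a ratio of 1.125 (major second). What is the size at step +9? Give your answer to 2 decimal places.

35.24 × 1.125⁵ = 35.24 × 1.80203 ≈ 63.504

63.50px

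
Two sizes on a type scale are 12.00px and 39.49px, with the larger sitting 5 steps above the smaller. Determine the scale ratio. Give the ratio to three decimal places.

r⁵ = 39.49 / 12.00, so r = (39.49/12.00)^(1/5).
r = 3.2908^(1/5) ≈ 1.2690

1.269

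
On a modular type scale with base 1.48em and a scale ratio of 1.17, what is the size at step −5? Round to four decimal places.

0.6750em

1.48 ÷ 1.17⁵ = 1.48 ÷ 2.19245 ≈ 0.6750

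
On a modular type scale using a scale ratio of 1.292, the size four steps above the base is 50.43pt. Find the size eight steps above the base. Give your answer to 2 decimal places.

50.43 × 1.292⁴ = 50.43 × 2.78644 ≈ 140.520

140.52pt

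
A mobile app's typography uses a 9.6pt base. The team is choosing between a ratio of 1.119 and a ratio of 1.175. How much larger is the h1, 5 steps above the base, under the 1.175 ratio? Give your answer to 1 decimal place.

4.7pt

At 1.119: 9.6 × 1.119⁵ = 16.843pt
At 1.175: 9.6 × 1.175⁵ = 21.501pt
Difference: 21.501 − 16.843 = 4.658pt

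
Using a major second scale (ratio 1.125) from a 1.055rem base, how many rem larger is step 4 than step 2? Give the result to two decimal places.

Step 2: 1.055 × 1.125² = 1.3352rem
Step 4: 1.055 × 1.125⁴ = 1.6899rem
Difference: 1.6899 − 1.3352 = 0.3547rem

0.35rem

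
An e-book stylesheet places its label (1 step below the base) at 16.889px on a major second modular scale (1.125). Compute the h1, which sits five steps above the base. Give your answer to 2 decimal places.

34.24px

The gap is 5 − (-1) = 6 steps, so the factor is 1.125^6.
16.889 × 1.125⁶ = 16.889 × 2.02729 ≈ 34.239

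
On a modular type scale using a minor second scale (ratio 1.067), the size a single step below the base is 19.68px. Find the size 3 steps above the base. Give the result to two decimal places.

25.51px

19.68 × 1.067⁴ = 19.68 × 1.29616 ≈ 25.508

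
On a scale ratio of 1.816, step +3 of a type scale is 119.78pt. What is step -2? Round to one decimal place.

6.1pt

119.78 ÷ 1.816⁵ = 119.78 ÷ 19.75055 ≈ 6.065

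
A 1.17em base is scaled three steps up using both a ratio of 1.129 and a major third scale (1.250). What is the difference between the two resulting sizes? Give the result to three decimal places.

0.601em

At 1.129: 1.17 × 1.129³ = 1.68371em
Major third: 1.17 × 1.250³ = 2.28516em
Difference: 2.28516 − 1.68371 = 0.60145em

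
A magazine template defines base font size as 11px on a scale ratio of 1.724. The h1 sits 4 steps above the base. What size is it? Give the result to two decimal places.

97.17px

Every step multiplies by the scale ratio.
11.0 × 1.724⁴ = 11.0 × 8.83383 ≈ 97.17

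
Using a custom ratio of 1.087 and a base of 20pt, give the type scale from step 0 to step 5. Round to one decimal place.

Step 0: 20pt
Step 1: 20.0 × 1.087 = 21.7
Step 2: 20.0 × 1.087² = 23.6
Step 3: 20.0 × 1.087³ = 25.7
Step 4: 20.0 × 1.087⁴ = 27.9
Step 5: 20.0 × 1.087⁵ = 30.4

20.0pt, 21.7pt, 23.6pt, 25.7pt, 27.9pt, 30.4pt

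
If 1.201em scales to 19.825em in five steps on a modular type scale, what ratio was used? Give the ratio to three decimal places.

The ratio satisfies 1.201 × r⁵ = 19.825, so r = (19.825 / 1.201)^(1/5).
r = 16.5071^(1/5) ≈ 1.7520

1.752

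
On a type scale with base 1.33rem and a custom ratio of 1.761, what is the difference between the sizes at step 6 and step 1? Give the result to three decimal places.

37.323rem

Step 1: 1.33 × 1.761 = 2.34213rem
Step 6: 1.33 × 1.761⁶ = 39.66503rem
Difference: 39.66503 − 2.34213 = 37.32290rem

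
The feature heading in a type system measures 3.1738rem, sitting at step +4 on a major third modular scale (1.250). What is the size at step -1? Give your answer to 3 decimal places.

3.1738 ÷ 1.250⁵ = 3.1738 ÷ 3.05176 ≈ 1.040

1.040rem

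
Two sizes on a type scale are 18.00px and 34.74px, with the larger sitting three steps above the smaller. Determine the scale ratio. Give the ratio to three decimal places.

The ratio satisfies 18.00 × r³ = 34.74, so r = (34.74 / 18.00)^(1/3).
r = 1.9300^(1/3) ≈ 1.2450

1.245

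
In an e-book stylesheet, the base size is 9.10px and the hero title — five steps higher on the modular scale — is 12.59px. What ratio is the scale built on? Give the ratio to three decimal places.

1.067

The ratio satisfies 9.10 × r⁵ = 12.59, so r = (12.59 / 9.10)^(1/5).
r = 1.3835^(1/5) ≈ 1.0671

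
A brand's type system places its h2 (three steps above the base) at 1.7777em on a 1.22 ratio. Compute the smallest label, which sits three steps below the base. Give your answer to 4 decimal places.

The gap is -3 − (3) = -6 steps, so the factor is 1.22^-6.
1.7777 ÷ 1.22⁶ = 1.7777 ÷ 3.29730 ≈ 0.5391

0.5391em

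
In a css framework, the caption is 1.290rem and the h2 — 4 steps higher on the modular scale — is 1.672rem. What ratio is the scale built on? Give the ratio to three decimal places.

r⁴ = 1.672 / 1.290, so r = (1.672/1.290)^(1/4).
r = 1.2961^(1/4) ≈ 1.0670

1.067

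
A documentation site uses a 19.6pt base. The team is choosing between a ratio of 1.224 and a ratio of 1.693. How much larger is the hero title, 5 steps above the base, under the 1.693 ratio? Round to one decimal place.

218.8pt

At 1.224: 19.6 × 1.224⁵ = 53.847pt
At 1.693: 19.6 × 1.693⁵ = 272.609pt
Difference: 272.609 − 53.847 = 218.762pt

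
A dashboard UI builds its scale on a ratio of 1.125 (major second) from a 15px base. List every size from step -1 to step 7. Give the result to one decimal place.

13.3px, 15.0px, 16.9px, 19.0px, 21.4px, 24.0px, 27.0px, 30.4px, 34.2px

Step -1: 15.0 ÷ 1.125 = 13.3
Step 0: 15px
Step 1: 15.0 × 1.125 = 16.9
Step 2: 15.0 × 1.125² = 19.0
Step 3: 15.0 × 1.125³ = 21.4
Step 4: 15.0 × 1.125⁴ = 24.0
Step 5: 15.0 × 1.125⁵ = 27.0
Step 6: 15.0 × 1.125⁶ = 30.4
Step 7: 15.0 × 1.125⁷ = 34.2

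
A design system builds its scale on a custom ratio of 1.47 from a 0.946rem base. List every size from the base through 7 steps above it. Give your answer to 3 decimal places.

Step 0: 0.946rem
Step 1: 0.946 × 1.47 = 1.391
Step 2: 0.946 × 1.47² = 2.044
Step 3: 0.946 × 1.47³ = 3.005
Step 4: 0.946 × 1.47⁴ = 4.417
Step 5: 0.946 × 1.47⁵ = 6.493
Step 6: 0.946 × 1.47⁶ = 9.545
Step 7: 0.946 × 1.47⁷ = 14.032

0.946rem, 1.391rem, 2.044rem, 3.005rem, 4.417rem, 6.493rem, 9.545rem, 14.032rem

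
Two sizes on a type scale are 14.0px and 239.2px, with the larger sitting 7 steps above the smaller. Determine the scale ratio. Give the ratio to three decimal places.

The ratio satisfies 14.0 × r⁷ = 239.2, so r = (239.2 / 14.0)^(1/7).
r = 17.0857^(1/7) ≈ 1.5000

1.500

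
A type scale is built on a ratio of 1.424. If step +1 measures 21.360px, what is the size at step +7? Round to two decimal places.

178.10px

21.360 × 1.424⁶ = 21.360 × 8.33796 ≈ 178.099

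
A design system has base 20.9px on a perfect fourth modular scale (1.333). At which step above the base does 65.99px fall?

4

1.333ⁿ = 65.99 / 20.9 = 3.1574
n = ln(3.1574) / ln(1.333) = 1.1498 / 0.2874 ≈ 4.00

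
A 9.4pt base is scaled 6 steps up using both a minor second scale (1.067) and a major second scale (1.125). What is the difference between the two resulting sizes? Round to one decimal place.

Minor second: 9.4 × 1.067⁶ = 13.871pt
Major second: 9.4 × 1.125⁶ = 19.056pt
Difference: 19.056 − 13.871 = 5.185pt

5.2pt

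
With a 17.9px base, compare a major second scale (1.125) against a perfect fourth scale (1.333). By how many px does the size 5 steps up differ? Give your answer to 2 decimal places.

43.08px

Major second: 17.9 × 1.125⁵ = 32.2564px
Perfect fourth: 17.9 × 1.333⁵ = 75.3362px
Difference: 75.3362 − 32.2564 = 43.0798px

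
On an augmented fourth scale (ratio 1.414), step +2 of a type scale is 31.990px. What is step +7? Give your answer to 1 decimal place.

The gap is 7 − (2) = 5 steps, so the factor is 1.414^5.
31.990 × 1.414⁵ = 31.990 × 5.65258 ≈ 180.826

180.8px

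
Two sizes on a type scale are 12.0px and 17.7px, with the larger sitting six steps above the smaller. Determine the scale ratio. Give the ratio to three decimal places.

1.067

The ratio satisfies 12.0 × r⁶ = 17.7, so r = (17.7 / 12.0)^(1/6).
r = 1.4750^(1/6) ≈ 1.0669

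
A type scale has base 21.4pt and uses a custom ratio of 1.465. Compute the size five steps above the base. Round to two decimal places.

144.41pt

21.4 × 1.465⁵ = 21.4 × 6.74820 ≈ 144.41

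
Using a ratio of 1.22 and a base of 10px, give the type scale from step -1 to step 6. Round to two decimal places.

Step -1: 10.0 ÷ 1.22 = 8.20
Step 0: 10px
Step 1: 10.0 × 1.22 = 12.20
Step 2: 10.0 × 1.22² = 14.88
Step 3: 10.0 × 1.22³ = 18.16
Step 4: 10.0 × 1.22⁴ = 22.15
Step 5: 10.0 × 1.22⁵ = 27.03
Step 6: 10.0 × 1.22⁶ = 32.97

8.20px, 10.00px, 12.20px, 14.88px, 18.16px, 22.15px, 27.03px, 32.97px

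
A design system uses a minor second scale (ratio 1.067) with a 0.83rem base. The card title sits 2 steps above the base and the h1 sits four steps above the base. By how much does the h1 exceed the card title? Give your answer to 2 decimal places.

0.13rem

Step 2: 0.83 × 1.067² = 0.9449rem
Step 4: 0.83 × 1.067⁴ = 1.0758rem
Difference: 1.0758 − 0.9449 = 0.1309rem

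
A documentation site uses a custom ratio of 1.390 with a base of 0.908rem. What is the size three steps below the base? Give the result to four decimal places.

0.3381rem

A modular type scale is a geometric sequence: sizeₙ = base × rⁿ.
0.908 ÷ 1.390³ = 0.908 ÷ 2.68562 ≈ 0.3381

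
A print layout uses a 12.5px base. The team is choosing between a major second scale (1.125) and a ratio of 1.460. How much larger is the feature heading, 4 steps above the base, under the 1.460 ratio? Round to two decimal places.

Major second: 12.5 × 1.125⁴ = 20.0226px
At 1.460: 12.5 × 1.460⁴ = 56.7965px
Difference: 56.7965 − 20.0226 = 36.7739px

36.77px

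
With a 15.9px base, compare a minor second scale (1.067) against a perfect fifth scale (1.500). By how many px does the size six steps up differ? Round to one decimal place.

157.6px

Minor second: 15.9 × 1.067⁶ = 23.463px
Perfect fifth: 15.9 × 1.500⁶ = 181.111px
Difference: 181.111 − 23.463 = 157.648px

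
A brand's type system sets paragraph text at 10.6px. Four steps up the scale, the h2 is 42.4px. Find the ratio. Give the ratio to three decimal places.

1.414

The ratio satisfies 10.6 × r⁴ = 42.4, so r = (42.4 / 10.6)^(1/4).
r = 4.0000^(1/4) ≈ 1.4142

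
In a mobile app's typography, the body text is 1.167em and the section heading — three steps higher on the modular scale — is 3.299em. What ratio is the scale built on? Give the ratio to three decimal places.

The ratio satisfies 1.167 × r³ = 3.299, so r = (3.299 / 1.167)^(1/3).
r = 2.8269^(1/3) ≈ 1.4140

1.414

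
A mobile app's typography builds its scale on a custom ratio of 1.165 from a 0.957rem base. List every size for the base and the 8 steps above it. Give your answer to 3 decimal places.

Step 0: 0.957rem
Step 1: 0.957 × 1.165 = 1.115
Step 2: 0.957 × 1.165² = 1.299
Step 3: 0.957 × 1.165³ = 1.513
Step 4: 0.957 × 1.165⁴ = 1.763
Step 5: 0.957 × 1.165⁵ = 2.054
Step 6: 0.957 × 1.165⁶ = 2.393
Step 7: 0.957 × 1.165⁷ = 2.787
Step 8: 0.957 × 1.165⁸ = 3.247

0.957rem, 1.115rem, 1.299rem, 1.513rem, 1.763rem, 2.054rem, 2.393rem, 2.787rem, 3.247rem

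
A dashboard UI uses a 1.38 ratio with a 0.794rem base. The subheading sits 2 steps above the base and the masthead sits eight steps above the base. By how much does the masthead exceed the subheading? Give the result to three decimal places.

Step 2: 0.794 × 1.38² = 1.51209rem
Step 8: 0.794 × 1.38⁸ = 10.44367rem
Difference: 10.44367 − 1.51209 = 8.93158rem

8.932rem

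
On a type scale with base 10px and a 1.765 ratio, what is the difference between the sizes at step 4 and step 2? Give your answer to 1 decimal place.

Step 2: 10.0 × 1.765² = 31.152px
Step 4: 10.0 × 1.765⁴ = 97.046px
Difference: 97.046 − 31.152 = 65.894px

65.9px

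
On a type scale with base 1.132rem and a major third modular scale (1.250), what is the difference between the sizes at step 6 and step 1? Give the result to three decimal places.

Step 1: 1.132 × 1.250 = 1.41500rem
Step 6: 1.132 × 1.250⁶ = 4.31824rem
Difference: 4.31824 − 1.41500 = 2.90324rem

2.903rem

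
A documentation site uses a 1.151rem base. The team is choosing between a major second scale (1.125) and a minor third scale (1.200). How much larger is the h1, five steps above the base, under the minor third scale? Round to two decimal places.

0.79rem

Major second: 1.151 × 1.125⁵ = 2.0741rem
Minor third: 1.151 × 1.200⁵ = 2.8641rem
Difference: 2.8641 − 2.0741 = 0.7900rem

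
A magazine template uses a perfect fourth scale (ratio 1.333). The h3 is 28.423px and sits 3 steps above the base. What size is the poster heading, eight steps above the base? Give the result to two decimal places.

The gap is 8 − (3) = 5 steps, so the factor is 1.333^5.
28.423 × 1.333⁵ = 28.423 × 4.20873 ≈ 119.625

119.62px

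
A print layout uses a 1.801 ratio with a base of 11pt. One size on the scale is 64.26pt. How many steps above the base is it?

1.801ⁿ = 64.26 / 11 = 5.8418
n = ln(5.8418) / ln(1.801) = 1.7650 / 0.5883 ≈ 3.00

3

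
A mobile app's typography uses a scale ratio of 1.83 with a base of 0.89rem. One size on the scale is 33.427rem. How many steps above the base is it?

1.83ⁿ = 33.427 / 0.89 = 37.5584
n = ln(37.5584) / ln(1.83) = 3.6259 / 0.6043 ≈ 6.00

6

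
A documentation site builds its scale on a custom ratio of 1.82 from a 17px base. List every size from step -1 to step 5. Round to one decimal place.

Step -1: 17.0 ÷ 1.82 = 9.3
Step 0: 17px
Step 1: 17.0 × 1.82 = 30.9
Step 2: 17.0 × 1.82² = 56.3
Step 3: 17.0 × 1.82³ = 102.5
Step 4: 17.0 × 1.82⁴ = 186.5
Step 5: 17.0 × 1.82⁵ = 339.5

9.3px, 17.0px, 30.9px, 56.3px, 102.5px, 186.5px, 339.5px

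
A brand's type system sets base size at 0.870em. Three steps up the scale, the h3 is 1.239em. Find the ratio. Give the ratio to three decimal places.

1.125

The ratio satisfies 0.870 × r³ = 1.239, so r = (1.239 / 0.870)^(1/3).
r = 1.4241^(1/3) ≈ 1.1251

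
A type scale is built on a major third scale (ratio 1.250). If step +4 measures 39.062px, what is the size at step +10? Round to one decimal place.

39.062 × 1.250⁶ = 39.062 × 3.81470 ≈ 149.010

149.0px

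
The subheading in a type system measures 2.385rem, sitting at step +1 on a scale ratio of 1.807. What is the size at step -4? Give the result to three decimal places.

0.124rem

The gap is -4 − (1) = -5 steps, so the factor is 1.807^-5.
2.385 ÷ 1.807⁵ = 2.385 ÷ 19.26596 ≈ 0.124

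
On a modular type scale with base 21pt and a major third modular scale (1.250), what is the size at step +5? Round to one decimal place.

64.1pt

21.0 × 1.250⁵ = 21.0 × 3.05176 ≈ 64.09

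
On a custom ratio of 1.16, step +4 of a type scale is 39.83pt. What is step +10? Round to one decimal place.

97.0pt

39.83 × 1.16⁶ = 39.83 × 2.43640 ≈ 97.042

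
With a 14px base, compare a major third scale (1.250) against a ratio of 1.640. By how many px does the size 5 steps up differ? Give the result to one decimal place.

Major third: 14.0 × 1.250⁵ = 42.725px
At 1.640: 14.0 × 1.640⁵ = 166.091px
Difference: 166.091 − 42.725 = 123.366px

123.4px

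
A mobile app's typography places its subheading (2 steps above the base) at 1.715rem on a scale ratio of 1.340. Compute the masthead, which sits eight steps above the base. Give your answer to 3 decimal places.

1.715 × 1.340⁶ = 1.715 × 5.78934 ≈ 9.929

9.929rem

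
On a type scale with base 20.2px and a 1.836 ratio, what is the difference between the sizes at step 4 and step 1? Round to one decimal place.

Step 1: 20.2 × 1.836 = 37.087px
Step 4: 20.2 × 1.836⁴ = 229.531px
Difference: 229.531 − 37.087 = 192.444px

192.4px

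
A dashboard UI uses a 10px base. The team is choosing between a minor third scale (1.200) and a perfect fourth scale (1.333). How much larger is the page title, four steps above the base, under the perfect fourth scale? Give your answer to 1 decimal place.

10.8px

Minor third: 10.0 × 1.200⁴ = 20.736px
Perfect fourth: 10.0 × 1.333⁴ = 31.573px
Difference: 31.573 − 20.736 = 10.837px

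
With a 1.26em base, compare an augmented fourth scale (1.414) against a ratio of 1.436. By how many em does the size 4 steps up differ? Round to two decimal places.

Augmented fourth: 1.26 × 1.414⁴ = 5.0370em
At 1.436: 1.26 × 1.436⁴ = 5.3578em
Difference: 5.3578 − 5.0370 = 0.3208em

0.32em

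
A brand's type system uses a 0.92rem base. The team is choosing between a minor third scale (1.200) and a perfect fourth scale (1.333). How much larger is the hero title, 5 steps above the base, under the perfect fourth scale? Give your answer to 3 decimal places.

1.583rem

Minor third: 0.92 × 1.200⁵ = 2.28925rem
Perfect fourth: 0.92 × 1.333⁵ = 3.87203rem
Difference: 3.87203 − 2.28925 = 1.58278rem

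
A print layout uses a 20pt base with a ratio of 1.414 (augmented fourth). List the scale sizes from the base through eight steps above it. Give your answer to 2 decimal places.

Step 0: 20pt
Step 1: 20.0 × 1.414 = 28.28
Step 2: 20.0 × 1.414² = 39.99
Step 3: 20.0 × 1.414³ = 56.54
Step 4: 20.0 × 1.414⁴ = 79.95
Step 5: 20.0 × 1.414⁵ = 113.05
Step 6: 20.0 × 1.414⁶ = 159.86
Step 7: 20.0 × 1.414⁷ = 226.04
Step 8: 20.0 × 1.414⁸ = 319.61

20.00pt, 28.28pt, 39.99pt, 56.54pt, 79.95pt, 113.05pt, 159.86pt, 226.04pt, 319.61pt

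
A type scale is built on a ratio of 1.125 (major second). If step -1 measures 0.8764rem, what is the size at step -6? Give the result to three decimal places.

0.8764 ÷ 1.125⁵ = 0.8764 ÷ 1.80203 ≈ 0.486

0.486rem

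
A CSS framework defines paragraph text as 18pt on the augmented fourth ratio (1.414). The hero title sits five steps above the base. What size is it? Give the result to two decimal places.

101.75pt

Each step on a modular scale multiplies by the ratio, so the size n steps from the base is base × ratioⁿ.
18.0 × 1.414⁵ = 18.0 × 5.65258 ≈ 101.75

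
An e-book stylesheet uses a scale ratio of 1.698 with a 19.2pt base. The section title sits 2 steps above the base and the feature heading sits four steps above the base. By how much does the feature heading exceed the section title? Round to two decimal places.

104.25pt

Step 2: 19.2 × 1.698² = 55.3575pt
Step 4: 19.2 × 1.698⁴ = 159.6070pt
Difference: 159.6070 − 55.3575 = 104.2495pt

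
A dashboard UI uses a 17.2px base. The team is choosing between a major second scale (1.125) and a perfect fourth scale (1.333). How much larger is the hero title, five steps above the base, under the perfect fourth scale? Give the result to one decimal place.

Major second: 17.2 × 1.125⁵ = 30.995px
Perfect fourth: 17.2 × 1.333⁵ = 72.390px
Difference: 72.390 − 30.995 = 41.395px

41.4px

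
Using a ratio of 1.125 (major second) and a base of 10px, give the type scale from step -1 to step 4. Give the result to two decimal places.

8.89px, 10.00px, 11.25px, 12.66px, 14.24px, 16.02px

Step -1: 10.0 ÷ 1.125 = 8.89
Step 0: 10px
Step 1: 10.0 × 1.125 = 11.25
Step 2: 10.0 × 1.125² = 12.66
Step 3: 10.0 × 1.125³ = 14.24
Step 4: 10.0 × 1.125⁴ = 16.02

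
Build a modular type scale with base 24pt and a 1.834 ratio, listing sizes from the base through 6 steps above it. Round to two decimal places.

Step 0: 24pt
Step 1: 24.0 × 1.834 = 44.02
Step 2: 24.0 × 1.834² = 80.73
Step 3: 24.0 × 1.834³ = 148.05
Step 4: 24.0 × 1.834⁴ = 271.52
Step 5: 24.0 × 1.834⁵ = 497.98
Step 6: 24.0 × 1.834⁶ = 913.29

24.00pt, 44.02pt, 80.73pt, 148.05pt, 271.52pt, 497.98pt, 913.29pt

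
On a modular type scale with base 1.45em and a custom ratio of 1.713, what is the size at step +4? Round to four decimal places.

12.4853em

1.45 × 1.713⁴ = 1.45 × 8.61052 ≈ 12.4853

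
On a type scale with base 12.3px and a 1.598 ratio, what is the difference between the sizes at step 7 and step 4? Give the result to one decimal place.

Step 4: 12.3 × 1.598⁴ = 80.207px
Step 7: 12.3 × 1.598⁷ = 327.297px
Difference: 327.297 − 80.207 = 247.090px

247.1px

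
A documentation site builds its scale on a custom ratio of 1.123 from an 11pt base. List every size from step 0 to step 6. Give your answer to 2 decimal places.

Step 0: 11pt
Step 1: 11.0 × 1.123 = 12.35
Step 2: 11.0 × 1.123² = 13.87
Step 3: 11.0 × 1.123³ = 15.58
Step 4: 11.0 × 1.123⁴ = 17.49
Step 5: 11.0 × 1.123⁵ = 19.65
Step 6: 11.0 × 1.123⁶ = 22.06

11.00pt, 12.35pt, 13.87pt, 15.58pt, 17.49pt, 19.65pt, 22.06pt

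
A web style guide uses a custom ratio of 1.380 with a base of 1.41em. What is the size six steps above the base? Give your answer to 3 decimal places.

A modular type scale is a geometric sequence: sizeₙ = base × rⁿ.
1.41 × 1.380⁶ = 1.41 × 6.90676 ≈ 9.739

9.739em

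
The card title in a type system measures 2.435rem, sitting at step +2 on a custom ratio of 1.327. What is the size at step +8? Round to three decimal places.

13.296rem

2.435 × 1.327⁶ = 2.435 × 5.46041 ≈ 13.296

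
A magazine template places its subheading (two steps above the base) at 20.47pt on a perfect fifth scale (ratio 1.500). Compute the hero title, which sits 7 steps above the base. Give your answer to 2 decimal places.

20.47 × 1.500⁵ = 20.47 × 7.59375 ≈ 155.444

155.44pt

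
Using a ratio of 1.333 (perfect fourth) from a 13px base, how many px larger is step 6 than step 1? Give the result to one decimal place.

Step 1: 13.0 × 1.333 = 17.329px
Step 6: 13.0 × 1.333⁶ = 72.933px
Difference: 72.933 − 17.329 = 55.604px

55.6px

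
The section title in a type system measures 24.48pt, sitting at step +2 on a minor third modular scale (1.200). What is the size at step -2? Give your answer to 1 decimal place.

11.8pt

The gap is -2 − (2) = -4 steps, so the factor is 1.200^-4.
24.48 ÷ 1.200⁴ = 24.48 ÷ 2.07360 ≈ 11.806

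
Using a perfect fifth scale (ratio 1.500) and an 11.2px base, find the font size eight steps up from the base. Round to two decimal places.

Every step multiplies by the scale ratio.
11.2 × 1.500⁸ = 11.2 × 25.62891 ≈ 287.04

287.04px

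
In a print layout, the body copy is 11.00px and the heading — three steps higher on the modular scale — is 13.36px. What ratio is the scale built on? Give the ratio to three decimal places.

r³ = 13.36 / 11.00, so r = (13.36/11.00)^(1/3).
r = 1.2145^(1/3) ≈ 1.0669

1.067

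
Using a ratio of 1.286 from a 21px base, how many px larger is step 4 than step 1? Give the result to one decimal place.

Step 1: 21.0 × 1.286 = 27.006px
Step 4: 21.0 × 1.286⁴ = 57.436px
Difference: 57.436 − 27.006 = 30.430px

30.4px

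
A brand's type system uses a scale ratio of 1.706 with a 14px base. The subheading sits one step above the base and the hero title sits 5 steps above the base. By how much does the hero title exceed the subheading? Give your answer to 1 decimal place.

Step 1: 14.0 × 1.706 = 23.884px
Step 5: 14.0 × 1.706⁵ = 202.313px
Difference: 202.313 − 23.884 = 178.429px

178.4px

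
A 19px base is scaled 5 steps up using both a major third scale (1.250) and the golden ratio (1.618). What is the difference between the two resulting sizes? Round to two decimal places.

152.71px

Major third: 19.0 × 1.250⁵ = 57.9834px
Golden ratio: 19.0 × 1.618⁵ = 210.6911px
Difference: 210.6911 − 57.9834 = 152.7077px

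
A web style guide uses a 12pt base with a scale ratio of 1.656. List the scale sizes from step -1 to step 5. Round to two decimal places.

7.25pt, 12.00pt, 19.87pt, 32.91pt, 54.50pt, 90.24pt, 149.45pt

Step -1: 12.0 ÷ 1.656 = 7.25
Step 0: 12pt
Step 1: 12.0 × 1.656 = 19.87
Step 2: 12.0 × 1.656² = 32.91
Step 3: 12.0 × 1.656³ = 54.50
Step 4: 12.0 × 1.656⁴ = 90.24
Step 5: 12.0 × 1.656⁵ = 149.45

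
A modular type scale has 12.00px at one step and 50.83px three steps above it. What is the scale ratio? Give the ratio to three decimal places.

1.618

The ratio satisfies 12.00 × r³ = 50.83, so r = (50.83 / 12.00)^(1/3).
r = 4.2358^(1/3) ≈ 1.6180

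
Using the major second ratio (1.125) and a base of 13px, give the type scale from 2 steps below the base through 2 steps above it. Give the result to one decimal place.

10.3px, 11.6px, 13.0px, 14.6px, 16.5px

Step -2: 13.0 ÷ 1.125² = 10.3
Step -1: 13.0 ÷ 1.125 = 11.6
Step 0: 13px
Step 1: 13.0 × 1.125 = 14.6
Step 2: 13.0 × 1.125² = 16.5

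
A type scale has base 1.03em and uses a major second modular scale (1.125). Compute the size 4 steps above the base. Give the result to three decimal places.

1.650em

1.03 × 1.125⁴ = 1.03 × 1.60181 ≈ 1.650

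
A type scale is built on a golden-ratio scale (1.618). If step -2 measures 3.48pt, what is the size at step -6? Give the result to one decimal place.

0.5pt

3.48 ÷ 1.618⁴ = 3.48 ÷ 6.85353 ≈ 0.508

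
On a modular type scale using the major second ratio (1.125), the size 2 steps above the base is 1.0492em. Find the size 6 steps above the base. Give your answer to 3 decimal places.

The gap is 6 − (2) = 4 steps, so the factor is 1.125^4.
1.0492 × 1.125⁴ = 1.0492 × 1.60181 ≈ 1.681

1.681em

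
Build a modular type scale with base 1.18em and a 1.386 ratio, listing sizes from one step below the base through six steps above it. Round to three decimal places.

0.851em, 1.180em, 1.635em, 2.267em, 3.142em, 4.354em, 6.035em, 8.365em

Step -1: 1.18 ÷ 1.386 = 0.851
Step 0: 1.18em
Step 1: 1.18 × 1.386 = 1.635
Step 2: 1.18 × 1.386² = 2.267
Step 3: 1.18 × 1.386³ = 3.142
Step 4: 1.18 × 1.386⁴ = 4.354
Step 5: 1.18 × 1.386⁵ = 6.035
Step 6: 1.18 × 1.386⁶ = 8.365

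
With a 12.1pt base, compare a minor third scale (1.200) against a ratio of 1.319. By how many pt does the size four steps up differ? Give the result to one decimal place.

Minor third: 12.1 × 1.200⁴ = 25.091pt
At 1.319: 12.1 × 1.319⁴ = 36.624pt
Difference: 36.624 − 25.091 = 11.533pt

11.5pt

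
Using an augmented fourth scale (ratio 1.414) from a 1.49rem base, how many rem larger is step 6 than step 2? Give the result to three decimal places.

Step 2: 1.49 × 1.414² = 2.97910rem
Step 6: 1.49 × 1.414⁶ = 11.90920rem
Difference: 11.90920 − 2.97910 = 8.93010rem

8.930rem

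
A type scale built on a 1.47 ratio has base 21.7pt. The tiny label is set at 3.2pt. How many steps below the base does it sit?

1.47ⁿ = 21.7 / 3.2 = 6.7812
n = ln(6.7812) / ln(1.47) = 1.9142 / 0.3853 ≈ 4.97

5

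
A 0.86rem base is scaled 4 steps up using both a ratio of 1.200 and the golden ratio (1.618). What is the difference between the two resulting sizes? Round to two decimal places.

At 1.200: 0.86 × 1.200⁴ = 1.7833rem
Golden ratio: 0.86 × 1.618⁴ = 5.8940rem
Difference: 5.8940 − 1.7833 = 4.1107rem

4.11rem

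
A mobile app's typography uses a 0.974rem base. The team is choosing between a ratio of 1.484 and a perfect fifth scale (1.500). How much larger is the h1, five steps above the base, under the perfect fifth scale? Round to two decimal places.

At 1.484: 0.974 × 1.484⁵ = 7.0102rem
Perfect fifth: 0.974 × 1.500⁵ = 7.3963rem
Difference: 7.3963 − 7.0102 = 0.3861rem

0.39rem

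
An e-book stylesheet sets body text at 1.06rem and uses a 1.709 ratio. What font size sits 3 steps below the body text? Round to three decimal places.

Each step on a modular scale multiplies by the ratio, so the size n steps from the base is base × ratioⁿ.
1.06 ÷ 1.709³ = 1.06 ÷ 4.99144 ≈ 0.212

0.212rem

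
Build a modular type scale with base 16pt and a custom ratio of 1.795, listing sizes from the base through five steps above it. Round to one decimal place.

Step 0: 16pt
Step 1: 16.0 × 1.795 = 28.7
Step 2: 16.0 × 1.795² = 51.6
Step 3: 16.0 × 1.795³ = 92.5
Step 4: 16.0 × 1.795⁴ = 166.1
Step 5: 16.0 × 1.795⁵ = 298.2

16.0pt, 28.7pt, 51.6pt, 92.5pt, 166.1pt, 298.2pt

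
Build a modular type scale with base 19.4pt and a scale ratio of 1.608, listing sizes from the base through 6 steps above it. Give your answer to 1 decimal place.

19.4pt, 31.2pt, 50.2pt, 80.7pt, 129.7pt, 208.6pt, 335.4pt

Step 0: 19.4pt
Step 1: 19.4 × 1.608 = 31.2
Step 2: 19.4 × 1.608² = 50.2
Step 3: 19.4 × 1.608³ = 80.7
Step 4: 19.4 × 1.608⁴ = 129.7
Step 5: 19.4 × 1.608⁵ = 208.6
Step 6: 19.4 × 1.608⁶ = 335.4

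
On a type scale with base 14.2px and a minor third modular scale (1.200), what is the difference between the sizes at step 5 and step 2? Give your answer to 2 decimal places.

14.89px

Step 2: 14.2 × 1.200² = 20.4480px
Step 5: 14.2 × 1.200⁵ = 35.3341px
Difference: 35.3341 − 20.4480 = 14.8861px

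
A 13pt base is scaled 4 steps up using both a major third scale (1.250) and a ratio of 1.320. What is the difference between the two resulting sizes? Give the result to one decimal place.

Major third: 13.0 × 1.250⁴ = 31.738pt
At 1.320: 13.0 × 1.320⁴ = 39.467pt
Difference: 39.467 − 31.738 = 7.729pt

7.7pt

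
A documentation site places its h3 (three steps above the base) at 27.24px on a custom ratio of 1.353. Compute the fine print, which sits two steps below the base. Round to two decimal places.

27.24 ÷ 1.353⁵ = 27.24 ÷ 4.53408 ≈ 6.008

6.01px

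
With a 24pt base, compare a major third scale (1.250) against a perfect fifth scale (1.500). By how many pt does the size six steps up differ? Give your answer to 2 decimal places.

Major third: 24.0 × 1.250⁶ = 91.5527pt
Perfect fifth: 24.0 × 1.500⁶ = 273.3750pt
Difference: 273.3750 − 91.5527 = 181.8223pt

181.82pt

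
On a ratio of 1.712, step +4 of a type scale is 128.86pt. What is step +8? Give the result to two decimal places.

1106.96pt

128.86 × 1.712⁴ = 128.86 × 8.59043 ≈ 1106.963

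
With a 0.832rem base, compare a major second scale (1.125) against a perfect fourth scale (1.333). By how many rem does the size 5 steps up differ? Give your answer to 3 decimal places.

Major second: 0.832 × 1.125⁵ = 1.49929rem
Perfect fourth: 0.832 × 1.333⁵ = 3.50166rem
Difference: 3.50166 − 1.49929 = 2.00237rem

2.002rem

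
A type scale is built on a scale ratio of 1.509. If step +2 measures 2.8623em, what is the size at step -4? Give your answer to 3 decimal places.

The gap is -4 − (2) = -6 steps, so the factor is 1.509^-6.
2.8623 ÷ 1.509⁶ = 2.8623 ÷ 11.80689 ≈ 0.242

0.242em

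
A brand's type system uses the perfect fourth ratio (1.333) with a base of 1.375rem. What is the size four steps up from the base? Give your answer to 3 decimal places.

1.375 × 1.333⁴ = 1.375 × 3.15733 ≈ 4.341

4.341rem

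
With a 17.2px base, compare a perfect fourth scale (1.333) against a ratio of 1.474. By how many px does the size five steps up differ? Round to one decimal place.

Perfect fourth: 17.2 × 1.333⁵ = 72.390px
At 1.474: 17.2 × 1.474⁵ = 119.678px
Difference: 119.678 − 72.390 = 47.288px

47.3px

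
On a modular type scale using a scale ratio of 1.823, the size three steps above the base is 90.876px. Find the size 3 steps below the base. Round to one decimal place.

90.876 ÷ 1.823⁶ = 90.876 ÷ 36.70456 ≈ 2.476

2.5px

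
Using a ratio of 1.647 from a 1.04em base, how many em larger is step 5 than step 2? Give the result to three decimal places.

Step 2: 1.04 × 1.647² = 2.82111em
Step 5: 1.04 × 1.647⁵ = 12.60380em
Difference: 12.60380 − 2.82111 = 9.78269em

9.783em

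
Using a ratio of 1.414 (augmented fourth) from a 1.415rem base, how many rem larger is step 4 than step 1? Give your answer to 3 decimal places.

3.656rem

Step 1: 1.415 × 1.414 = 2.00081rem
Step 4: 1.415 × 1.414⁴ = 5.65658rem
Difference: 5.65658 − 2.00081 = 3.65577rem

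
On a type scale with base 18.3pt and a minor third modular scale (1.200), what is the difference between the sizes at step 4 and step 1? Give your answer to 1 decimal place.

Step 1: 18.3 × 1.200 = 21.960pt
Step 4: 18.3 × 1.200⁴ = 37.947pt
Difference: 37.947 − 21.960 = 15.987pt

16.0pt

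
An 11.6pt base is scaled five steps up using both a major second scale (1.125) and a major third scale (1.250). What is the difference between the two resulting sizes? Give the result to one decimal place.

Major second: 11.6 × 1.125⁵ = 20.904pt
Major third: 11.6 × 1.250⁵ = 35.400pt
Difference: 35.400 − 20.904 = 14.496pt

14.5pt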